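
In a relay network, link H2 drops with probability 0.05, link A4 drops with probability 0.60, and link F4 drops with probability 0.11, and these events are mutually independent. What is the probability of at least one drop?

0.6618

P(none) = (1 − 0.05) × (1 − 0.60) × (1 − 0.11) = 0.95 × 0.40 × 0.89 = 0.3382
P(at least one) = 1 − 0.3382 = 0.6618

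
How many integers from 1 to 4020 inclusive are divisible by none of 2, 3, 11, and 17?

2010 + 1340 + 365 + 236 − 670 − 182 − 118 − 121 − 78 − 21 + 60 + 39 + 10 + 7 − 3 = 2874
4020 − 2874 = 1146

1146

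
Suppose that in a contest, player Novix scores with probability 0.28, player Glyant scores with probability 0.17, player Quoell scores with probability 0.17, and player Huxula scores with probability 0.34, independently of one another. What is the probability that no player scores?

0.32736528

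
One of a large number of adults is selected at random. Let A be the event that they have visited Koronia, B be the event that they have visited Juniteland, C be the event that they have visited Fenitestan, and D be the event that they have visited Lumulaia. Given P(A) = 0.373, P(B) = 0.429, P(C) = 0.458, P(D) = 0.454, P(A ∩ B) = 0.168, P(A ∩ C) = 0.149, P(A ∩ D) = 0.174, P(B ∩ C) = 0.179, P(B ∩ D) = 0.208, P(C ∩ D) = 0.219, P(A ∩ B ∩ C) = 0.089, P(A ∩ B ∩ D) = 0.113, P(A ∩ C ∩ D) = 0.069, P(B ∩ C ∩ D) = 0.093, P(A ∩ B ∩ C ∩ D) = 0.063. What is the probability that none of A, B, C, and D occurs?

0.082

P(A ∪ B ∪ C ∪ D) = 0.373 + 0.429 + 0.458 + 0.454 − 0.168 − 0.149 − 0.174 − 0.179 − 0.208 − 0.219 + 0.089 + 0.113 + 0.069 + 0.093 − 0.063 = 0.918
P(none) = 1 − 0.918 = 0.082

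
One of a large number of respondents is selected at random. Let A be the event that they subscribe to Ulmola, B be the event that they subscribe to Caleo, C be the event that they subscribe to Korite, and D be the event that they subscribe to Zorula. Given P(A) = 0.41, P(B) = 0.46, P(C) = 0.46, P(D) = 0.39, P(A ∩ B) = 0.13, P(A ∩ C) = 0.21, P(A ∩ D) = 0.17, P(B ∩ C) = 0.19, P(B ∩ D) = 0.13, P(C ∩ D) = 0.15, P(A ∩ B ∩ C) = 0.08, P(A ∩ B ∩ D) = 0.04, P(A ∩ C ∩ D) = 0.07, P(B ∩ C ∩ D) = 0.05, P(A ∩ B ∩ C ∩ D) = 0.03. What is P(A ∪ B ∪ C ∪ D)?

By inclusion-exclusion,
P(A ∪ B ∪ C ∪ D) = 0.41 + 0.46 + 0.46 + 0.39 − 0.13 − 0.21 − 0.17 − 0.19 − 0.13 − 0.15 + 0.08 + 0.04 + 0.07 + 0.05 − 0.03 = 0.95

0.95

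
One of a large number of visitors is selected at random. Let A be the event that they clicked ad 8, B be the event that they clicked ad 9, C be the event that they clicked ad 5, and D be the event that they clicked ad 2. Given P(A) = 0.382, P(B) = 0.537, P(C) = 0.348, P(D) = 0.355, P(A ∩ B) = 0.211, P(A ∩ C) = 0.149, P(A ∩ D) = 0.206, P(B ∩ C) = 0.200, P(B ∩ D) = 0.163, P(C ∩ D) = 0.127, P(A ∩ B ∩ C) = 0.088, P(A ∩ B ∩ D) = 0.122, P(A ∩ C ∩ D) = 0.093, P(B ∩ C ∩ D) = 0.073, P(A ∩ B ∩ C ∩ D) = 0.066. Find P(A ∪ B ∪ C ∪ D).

0.876

Inclusion–exclusion gives
P(A ∪ B ∪ C ∪ D) = 0.382 + 0.537 + 0.348 + 0.355 − 0.211 − 0.149 − 0.206 − 0.200 − 0.163 − 0.127 + 0.088 + 0.122 + 0.093 + 0.073 − 0.066 = 0.876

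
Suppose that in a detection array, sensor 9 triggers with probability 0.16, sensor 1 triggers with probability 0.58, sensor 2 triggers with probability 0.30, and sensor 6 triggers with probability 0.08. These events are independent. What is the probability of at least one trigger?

0.7727968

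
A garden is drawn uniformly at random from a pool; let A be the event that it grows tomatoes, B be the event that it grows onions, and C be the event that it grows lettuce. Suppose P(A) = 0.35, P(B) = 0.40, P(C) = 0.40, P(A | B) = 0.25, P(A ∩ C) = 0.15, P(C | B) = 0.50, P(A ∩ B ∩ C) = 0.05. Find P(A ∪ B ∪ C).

0.75

P(A ∩ B) = P(B)·P(A|B) = 0.40 × 0.25 = 0.10
P(B ∩ C) = P(B)·P(C|B) = 0.40 × 0.50 = 0.20
P(A ∪ B ∪ C) = 0.35 + 0.40 + 0.40 − 0.10 − 0.15 − 0.20 + 0.05 = 0.75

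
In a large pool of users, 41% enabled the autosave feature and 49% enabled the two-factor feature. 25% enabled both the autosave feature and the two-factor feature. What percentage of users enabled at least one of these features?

P(union) = 41 + 49 − 25 = 65%

65%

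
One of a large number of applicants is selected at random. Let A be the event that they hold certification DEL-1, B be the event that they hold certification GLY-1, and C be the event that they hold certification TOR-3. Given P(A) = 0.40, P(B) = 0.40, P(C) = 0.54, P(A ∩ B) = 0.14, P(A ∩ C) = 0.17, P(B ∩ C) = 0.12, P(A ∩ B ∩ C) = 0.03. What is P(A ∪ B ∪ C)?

P(A ∪ B ∪ C) = 0.40 + 0.40 + 0.54 − 0.14 − 0.17 − 0.12 + 0.03 = 0.94

0.94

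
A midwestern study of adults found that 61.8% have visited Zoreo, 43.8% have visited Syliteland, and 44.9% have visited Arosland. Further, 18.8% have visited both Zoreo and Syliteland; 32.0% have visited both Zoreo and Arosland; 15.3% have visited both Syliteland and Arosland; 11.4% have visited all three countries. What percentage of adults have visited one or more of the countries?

95.8%

Apply inclusion-exclusion:
P(≥1) = 61.8 + 43.8 + 44.9 − 18.8 − 32.0 − 15.3 + 11.4 = 95.8%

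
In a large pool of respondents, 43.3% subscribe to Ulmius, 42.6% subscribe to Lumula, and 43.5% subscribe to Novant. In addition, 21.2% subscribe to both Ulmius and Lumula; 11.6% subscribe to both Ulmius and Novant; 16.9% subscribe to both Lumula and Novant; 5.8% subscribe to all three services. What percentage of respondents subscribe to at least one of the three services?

85.5%

P(at least one) = 43.3 + 42.6 + 43.5 − 21.2 − 11.6 − 16.9 + 5.8 = 85.5%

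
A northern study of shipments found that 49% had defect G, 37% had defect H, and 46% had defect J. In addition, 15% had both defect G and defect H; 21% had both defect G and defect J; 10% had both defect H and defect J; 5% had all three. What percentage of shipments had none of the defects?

P(≥1) = 49 + 37 + 46 − 15 − 21 − 10 + 5 = 91%
P(none) = 100% − 91% = 9%

9%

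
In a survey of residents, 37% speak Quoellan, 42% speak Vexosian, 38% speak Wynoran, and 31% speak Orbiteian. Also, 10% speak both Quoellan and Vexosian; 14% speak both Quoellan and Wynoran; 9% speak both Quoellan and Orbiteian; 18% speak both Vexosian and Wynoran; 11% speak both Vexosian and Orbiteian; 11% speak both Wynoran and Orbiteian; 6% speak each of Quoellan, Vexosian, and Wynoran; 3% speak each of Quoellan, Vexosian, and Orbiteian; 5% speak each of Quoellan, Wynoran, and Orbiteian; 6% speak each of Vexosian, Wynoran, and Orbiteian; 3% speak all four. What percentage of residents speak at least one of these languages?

92%

P(≥1) = 37 + 42 + 38 + 31 − 10 − 14 − 9 − 18 − 11 − 11 + 6 + 3 + 5 + 6 − 3 = 92%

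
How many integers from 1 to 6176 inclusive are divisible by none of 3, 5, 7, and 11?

2568

Apply inclusion-exclusion:
floor(6176/3) + floor(6176/5) + floor(6176/7) + floor(6176/11) − floor(6176/15) − floor(6176/21) − floor(6176/33) − floor(6176/35) − floor(6176/55) − floor(6176/77) + floor(6176/105) + floor(6176/165) + floor(6176/231) + floor(6176/385) − floor(6176/1155) = 2058 + 1235 + 882 + 561 − 411 − 294 − 187 − 176 − 112 − 80 + 58 + 37 + 26 + 16 − 5 = 3608
6176 − 3608 = 2568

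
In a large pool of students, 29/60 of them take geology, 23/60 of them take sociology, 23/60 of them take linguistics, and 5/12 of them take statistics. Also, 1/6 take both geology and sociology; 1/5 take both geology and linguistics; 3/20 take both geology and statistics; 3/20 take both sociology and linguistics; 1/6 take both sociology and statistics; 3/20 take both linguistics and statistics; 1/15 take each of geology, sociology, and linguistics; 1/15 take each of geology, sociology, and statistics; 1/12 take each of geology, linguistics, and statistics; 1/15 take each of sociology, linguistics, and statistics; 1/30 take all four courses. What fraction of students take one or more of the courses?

14/15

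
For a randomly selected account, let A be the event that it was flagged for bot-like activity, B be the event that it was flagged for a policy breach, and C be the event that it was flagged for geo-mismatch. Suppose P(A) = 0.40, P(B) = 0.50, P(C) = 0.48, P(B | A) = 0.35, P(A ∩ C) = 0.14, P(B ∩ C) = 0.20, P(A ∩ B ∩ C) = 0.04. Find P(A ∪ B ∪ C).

0.94

P(A ∩ B) = P(A)·P(B|A) = 0.40 × 0.35 = 0.14
By inclusion–exclusion:
P(A ∪ B ∪ C) = 0.40 + 0.50 + 0.48 − 0.14 − 0.14 − 0.20 + 0.04 = 0.94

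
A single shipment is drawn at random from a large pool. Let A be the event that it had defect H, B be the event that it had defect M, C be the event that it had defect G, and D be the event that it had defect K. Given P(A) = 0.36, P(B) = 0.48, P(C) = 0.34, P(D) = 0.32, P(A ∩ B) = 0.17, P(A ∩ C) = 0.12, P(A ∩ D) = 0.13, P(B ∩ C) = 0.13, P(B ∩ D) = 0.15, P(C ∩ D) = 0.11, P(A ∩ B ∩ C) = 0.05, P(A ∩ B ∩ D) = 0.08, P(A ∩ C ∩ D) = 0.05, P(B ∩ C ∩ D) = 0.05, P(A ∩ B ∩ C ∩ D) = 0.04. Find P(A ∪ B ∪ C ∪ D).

0.88

Inclusion–exclusion gives
P(A ∪ B ∪ C ∪ D) = 0.36 + 0.48 + 0.34 + 0.32 − 0.17 − 0.12 − 0.13 − 0.13 − 0.15 − 0.11 + 0.05 + 0.08 + 0.05 + 0.05 − 0.04 = 0.88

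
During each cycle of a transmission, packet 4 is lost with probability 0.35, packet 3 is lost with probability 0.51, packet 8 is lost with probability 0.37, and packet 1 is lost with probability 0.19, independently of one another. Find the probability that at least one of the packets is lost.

P(none) = (1 − 0.35) × (1 − 0.51) × (1 − 0.37) × (1 − 0.19) = 0.65 × 0.49 × 0.63 × 0.81 = 0.16253055
P(at least one) = 1 − 0.16253055 = 0.83746945

0.83746945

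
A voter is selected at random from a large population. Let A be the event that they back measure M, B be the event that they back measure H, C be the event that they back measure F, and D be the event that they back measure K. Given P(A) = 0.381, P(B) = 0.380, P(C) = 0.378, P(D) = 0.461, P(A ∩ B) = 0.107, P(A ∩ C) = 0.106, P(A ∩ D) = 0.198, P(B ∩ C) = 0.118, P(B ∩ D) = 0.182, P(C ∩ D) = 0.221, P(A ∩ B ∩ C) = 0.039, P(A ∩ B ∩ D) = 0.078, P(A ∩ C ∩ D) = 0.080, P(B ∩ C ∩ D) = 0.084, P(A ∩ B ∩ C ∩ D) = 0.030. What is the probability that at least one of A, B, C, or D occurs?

0.919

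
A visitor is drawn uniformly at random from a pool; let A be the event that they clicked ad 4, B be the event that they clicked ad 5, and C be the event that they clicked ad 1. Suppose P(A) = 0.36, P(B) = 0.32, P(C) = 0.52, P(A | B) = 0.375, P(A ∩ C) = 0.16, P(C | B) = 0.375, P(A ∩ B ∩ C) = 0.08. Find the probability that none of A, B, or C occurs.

0.12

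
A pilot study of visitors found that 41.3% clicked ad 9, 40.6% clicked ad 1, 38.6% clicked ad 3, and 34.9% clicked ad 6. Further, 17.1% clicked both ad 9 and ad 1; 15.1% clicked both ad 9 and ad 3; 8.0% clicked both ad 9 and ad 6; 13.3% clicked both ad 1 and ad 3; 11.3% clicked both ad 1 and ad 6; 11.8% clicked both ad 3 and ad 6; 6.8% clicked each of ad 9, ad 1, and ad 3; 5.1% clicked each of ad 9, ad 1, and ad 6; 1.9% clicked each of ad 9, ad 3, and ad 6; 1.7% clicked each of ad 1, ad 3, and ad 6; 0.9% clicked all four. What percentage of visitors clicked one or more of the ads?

93.4%

P(at least one) = 41.3 + 40.6 + 38.6 + 34.9 − 17.1 − 15.1 − 8.0 − 13.3 − 11.3 − 11.8 + 6.8 + 5.1 + 1.9 + 1.7 − 0.9 = 93.4%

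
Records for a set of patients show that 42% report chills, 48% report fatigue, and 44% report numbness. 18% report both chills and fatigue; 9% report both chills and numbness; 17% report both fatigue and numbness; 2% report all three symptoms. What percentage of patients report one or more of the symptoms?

92%

P(union) = 42 + 48 + 44 − 18 − 9 − 17 + 2 = 92%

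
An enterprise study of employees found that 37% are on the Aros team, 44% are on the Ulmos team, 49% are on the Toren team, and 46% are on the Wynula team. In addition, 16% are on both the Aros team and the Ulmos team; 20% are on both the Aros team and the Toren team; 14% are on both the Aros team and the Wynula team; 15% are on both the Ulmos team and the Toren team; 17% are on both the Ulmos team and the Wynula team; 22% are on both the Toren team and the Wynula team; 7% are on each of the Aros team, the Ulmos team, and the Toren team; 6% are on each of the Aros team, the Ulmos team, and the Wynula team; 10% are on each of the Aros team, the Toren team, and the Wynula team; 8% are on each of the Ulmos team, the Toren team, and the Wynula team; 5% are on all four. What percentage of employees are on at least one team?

98%

Using inclusion–exclusion:
P(union) = 37 + 44 + 49 + 46 − 16 − 20 − 14 − 15 − 17 − 22 + 7 + 6 + 10 + 8 − 5 = 98%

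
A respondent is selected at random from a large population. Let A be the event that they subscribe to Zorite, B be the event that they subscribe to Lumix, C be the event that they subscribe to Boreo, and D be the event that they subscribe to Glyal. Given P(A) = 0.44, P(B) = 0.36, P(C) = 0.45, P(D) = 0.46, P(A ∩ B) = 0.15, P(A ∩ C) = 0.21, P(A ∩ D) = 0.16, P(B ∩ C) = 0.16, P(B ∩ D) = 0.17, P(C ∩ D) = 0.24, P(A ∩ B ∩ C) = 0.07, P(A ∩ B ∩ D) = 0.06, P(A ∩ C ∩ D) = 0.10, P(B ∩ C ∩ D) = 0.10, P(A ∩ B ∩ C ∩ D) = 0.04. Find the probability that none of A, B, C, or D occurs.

0.09

Apply inclusion-exclusion:
P(A ∪ B ∪ C ∪ D) = 0.44 + 0.36 + 0.45 + 0.46 − 0.15 − 0.21 − 0.16 − 0.16 − 0.17 − 0.24 + 0.07 + 0.06 + 0.10 + 0.10 − 0.04 = 0.91
P(none) = 1 − 0.91 = 0.09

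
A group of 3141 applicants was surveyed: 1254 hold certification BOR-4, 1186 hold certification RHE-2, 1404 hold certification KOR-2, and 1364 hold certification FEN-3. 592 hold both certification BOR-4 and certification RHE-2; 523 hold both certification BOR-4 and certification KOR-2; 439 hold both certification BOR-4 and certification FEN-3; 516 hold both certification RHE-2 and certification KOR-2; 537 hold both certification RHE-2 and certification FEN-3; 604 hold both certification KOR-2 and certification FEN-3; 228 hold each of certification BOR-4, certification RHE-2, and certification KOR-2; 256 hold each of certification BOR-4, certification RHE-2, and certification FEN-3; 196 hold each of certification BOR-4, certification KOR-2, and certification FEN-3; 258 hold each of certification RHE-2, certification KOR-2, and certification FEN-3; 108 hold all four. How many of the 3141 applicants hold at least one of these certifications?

2827

|at least one| = 1254 + 1186 + 1404 + 1364 − 592 − 523 − 439 − 516 − 537 − 604 + 228 + 256 + 196 + 258 − 108 = 2827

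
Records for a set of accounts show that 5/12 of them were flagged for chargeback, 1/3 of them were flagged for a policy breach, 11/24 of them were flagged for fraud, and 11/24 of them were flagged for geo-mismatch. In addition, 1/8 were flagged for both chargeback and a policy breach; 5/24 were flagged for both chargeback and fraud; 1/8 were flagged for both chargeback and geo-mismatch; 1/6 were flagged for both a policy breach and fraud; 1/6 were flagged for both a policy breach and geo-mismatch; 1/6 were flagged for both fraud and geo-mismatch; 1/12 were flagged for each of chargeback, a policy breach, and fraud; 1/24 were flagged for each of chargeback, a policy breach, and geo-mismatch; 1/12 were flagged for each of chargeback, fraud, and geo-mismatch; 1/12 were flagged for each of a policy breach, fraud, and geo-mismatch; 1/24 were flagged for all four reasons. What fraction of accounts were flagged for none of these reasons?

1/24

P(at least one) = 5/12 + 1/3 + 11/24 + 11/24 − 1/8 − 5/24 − 1/8 − 1/6 − 1/6 − 1/6 + 1/12 + 1/24 + 1/12 + 1/12 − 1/24 = 23/24
P(none) = 1 − 23/24 = 1/24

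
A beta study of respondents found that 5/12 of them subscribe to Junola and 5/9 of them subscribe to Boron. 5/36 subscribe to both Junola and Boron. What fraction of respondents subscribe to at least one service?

5/6

P(≥1) = 5/12 + 5/9 − 5/36 = 5/6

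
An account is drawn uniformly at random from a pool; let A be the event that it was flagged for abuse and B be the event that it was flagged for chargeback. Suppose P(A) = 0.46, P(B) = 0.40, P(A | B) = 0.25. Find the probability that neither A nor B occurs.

P(A ∩ B) = P(B)·P(A|B) = 0.40 × 0.25 = 0.10
By inclusion-exclusion,
P(A ∪ B) = 0.46 + 0.40 − 0.10 = 0.76
P(none) = 1 − 0.76 = 0.24

0.24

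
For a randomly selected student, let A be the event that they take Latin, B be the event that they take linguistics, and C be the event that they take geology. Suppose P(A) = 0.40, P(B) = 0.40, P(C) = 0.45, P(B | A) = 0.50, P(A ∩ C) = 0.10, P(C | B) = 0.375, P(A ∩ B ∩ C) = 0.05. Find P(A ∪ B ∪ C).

P(A ∩ B) = P(A)·P(B|A) = 0.40 × 0.50 = 0.20
P(B ∩ C) = P(B)·P(C|B) = 0.40 × 0.375 = 0.15
By inclusion–exclusion:
P(A ∪ B ∪ C) = 0.40 + 0.40 + 0.45 − 0.20 − 0.10 − 0.15 + 0.05 = 0.85

0.85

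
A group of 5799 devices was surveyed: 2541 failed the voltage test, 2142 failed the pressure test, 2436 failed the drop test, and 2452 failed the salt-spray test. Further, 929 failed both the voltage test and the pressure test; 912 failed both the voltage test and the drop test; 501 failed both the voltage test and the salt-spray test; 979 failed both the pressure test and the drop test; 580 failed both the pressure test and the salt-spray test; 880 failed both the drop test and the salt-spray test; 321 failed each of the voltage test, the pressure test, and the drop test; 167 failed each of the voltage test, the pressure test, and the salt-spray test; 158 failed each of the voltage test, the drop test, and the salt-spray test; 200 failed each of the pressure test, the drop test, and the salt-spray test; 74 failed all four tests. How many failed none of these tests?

237

|at least one| = 2541 + 2142 + 2436 + 2452 − 929 − 912 − 501 − 979 − 580 − 880 + 321 + 167 + 158 + 200 − 74 = 5562
None: 5799 − 5562 = 237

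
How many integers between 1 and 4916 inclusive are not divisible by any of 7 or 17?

⌊4916/7⌋ + ⌊4916/17⌋ − ⌊4916/119⌋ = 702 + 289 − 41 = 950
4916 − 950 = 3966

3966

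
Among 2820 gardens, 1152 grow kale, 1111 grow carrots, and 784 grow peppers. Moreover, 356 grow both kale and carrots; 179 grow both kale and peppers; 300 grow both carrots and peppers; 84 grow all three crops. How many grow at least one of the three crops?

Inclusion–exclusion gives
N(≥1) = 1152 + 1111 + 784 − 356 − 179 − 300 + 84 = 2296

2296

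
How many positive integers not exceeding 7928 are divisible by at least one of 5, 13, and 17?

2418

By inclusion-exclusion,
floor(7928/5) + floor(7928/13) + floor(7928/17) − floor(7928/65) − floor(7928/85) − floor(7928/221) + floor(7928/1105) = 1585 + 609 + 466 − 121 − 93 − 35 + 7 = 2418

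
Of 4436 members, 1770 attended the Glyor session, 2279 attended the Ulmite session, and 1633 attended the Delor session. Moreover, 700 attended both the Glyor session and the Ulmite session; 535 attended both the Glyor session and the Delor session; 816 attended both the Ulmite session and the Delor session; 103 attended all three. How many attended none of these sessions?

702

Inclusion–exclusion gives
|at least one| = 1770 + 2279 + 1633 − 700 − 535 − 816 + 103 = 3734
None: 4436 − 3734 = 702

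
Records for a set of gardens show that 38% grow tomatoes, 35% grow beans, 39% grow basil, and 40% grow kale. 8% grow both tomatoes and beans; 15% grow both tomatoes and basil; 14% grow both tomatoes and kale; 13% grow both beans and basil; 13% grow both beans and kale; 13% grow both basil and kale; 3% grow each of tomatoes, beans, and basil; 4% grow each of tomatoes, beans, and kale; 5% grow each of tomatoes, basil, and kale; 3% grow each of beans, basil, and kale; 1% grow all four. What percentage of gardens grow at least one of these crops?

90%

P(at least one) = 38 + 35 + 39 + 40 − 8 − 15 − 14 − 13 − 13 − 13 + 3 + 4 + 5 + 3 − 1 = 90%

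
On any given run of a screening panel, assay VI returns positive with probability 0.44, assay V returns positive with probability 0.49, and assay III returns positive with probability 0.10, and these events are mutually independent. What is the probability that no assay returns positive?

0.25704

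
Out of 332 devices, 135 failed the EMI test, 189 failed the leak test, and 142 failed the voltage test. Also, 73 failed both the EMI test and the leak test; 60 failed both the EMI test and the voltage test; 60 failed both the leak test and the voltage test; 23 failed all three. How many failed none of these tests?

36

|union| = 135 + 189 + 142 − 73 − 60 − 60 + 23 = 296
None: 332 − 296 = 36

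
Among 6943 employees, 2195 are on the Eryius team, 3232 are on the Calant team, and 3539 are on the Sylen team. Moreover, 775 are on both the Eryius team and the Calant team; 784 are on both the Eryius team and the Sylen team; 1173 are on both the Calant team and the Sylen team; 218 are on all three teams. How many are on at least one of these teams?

Using inclusion–exclusion:
|at least one| = 2195 + 3232 + 3539 − 775 − 784 − 1173 + 218 = 6452

6452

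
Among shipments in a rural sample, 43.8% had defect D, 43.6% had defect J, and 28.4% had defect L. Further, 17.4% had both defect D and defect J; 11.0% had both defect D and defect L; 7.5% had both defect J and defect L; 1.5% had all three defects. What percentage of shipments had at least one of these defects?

By inclusion–exclusion:
P(≥1) = 43.8 + 43.6 + 28.4 − 17.4 − 11.0 − 7.5 + 1.5 = 81.4%

81.4%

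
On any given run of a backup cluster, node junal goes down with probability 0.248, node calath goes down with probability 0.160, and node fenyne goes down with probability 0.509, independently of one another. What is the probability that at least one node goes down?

0.68984512

Since the events are independent, P(none) is the product of the individual non-occurrence probabilities.
P(none) = (1 − 0.248) × (1 − 0.160) × (1 − 0.509) = 0.752 × 0.840 × 0.491 = 0.31015488
P(at least one) = 1 − 0.31015488 = 0.68984512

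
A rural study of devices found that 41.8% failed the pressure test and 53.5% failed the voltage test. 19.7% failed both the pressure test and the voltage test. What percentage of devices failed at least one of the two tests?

75.6%

P(union) = 41.8 + 53.5 − 19.7 = 75.6%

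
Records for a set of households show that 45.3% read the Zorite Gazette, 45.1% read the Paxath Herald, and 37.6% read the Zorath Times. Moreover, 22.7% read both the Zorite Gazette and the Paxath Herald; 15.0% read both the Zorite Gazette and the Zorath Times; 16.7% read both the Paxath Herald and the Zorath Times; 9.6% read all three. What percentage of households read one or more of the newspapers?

83.2%

P(union) = 45.3 + 45.1 + 37.6 − 22.7 − 15.0 − 16.7 + 9.6 = 83.2%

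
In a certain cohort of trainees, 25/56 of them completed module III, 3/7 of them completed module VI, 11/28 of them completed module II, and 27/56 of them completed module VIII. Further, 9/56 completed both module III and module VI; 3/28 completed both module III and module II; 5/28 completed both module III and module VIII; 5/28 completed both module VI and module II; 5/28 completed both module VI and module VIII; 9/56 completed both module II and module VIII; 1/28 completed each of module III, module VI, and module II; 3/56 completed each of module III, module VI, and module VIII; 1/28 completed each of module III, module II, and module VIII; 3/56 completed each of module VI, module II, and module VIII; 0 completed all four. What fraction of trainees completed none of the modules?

1/28

Using inclusion–exclusion:
P(union) = 25/56 + 3/7 + 11/28 + 27/56 − 9/56 − 3/28 − 5/28 − 5/28 − 5/28 − 9/56 + 1/28 + 3/56 + 1/28 + 3/56 − 0 = 27/28
P(none) = 1 − 27/28 = 1/28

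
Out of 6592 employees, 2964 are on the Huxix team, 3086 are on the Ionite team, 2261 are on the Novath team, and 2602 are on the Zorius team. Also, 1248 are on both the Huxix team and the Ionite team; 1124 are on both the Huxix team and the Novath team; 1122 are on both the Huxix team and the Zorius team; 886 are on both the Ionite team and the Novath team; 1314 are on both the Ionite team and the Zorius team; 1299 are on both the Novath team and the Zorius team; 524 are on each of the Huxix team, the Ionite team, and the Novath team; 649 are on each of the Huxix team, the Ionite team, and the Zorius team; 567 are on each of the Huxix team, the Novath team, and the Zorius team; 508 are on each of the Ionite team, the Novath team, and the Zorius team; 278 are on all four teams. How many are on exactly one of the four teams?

2559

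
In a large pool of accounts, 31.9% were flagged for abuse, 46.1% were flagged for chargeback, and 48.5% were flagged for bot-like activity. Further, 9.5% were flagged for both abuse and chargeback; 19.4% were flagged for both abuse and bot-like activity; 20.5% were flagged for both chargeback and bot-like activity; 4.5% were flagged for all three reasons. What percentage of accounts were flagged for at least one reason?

81.6%

By inclusion–exclusion:
P(at least one) = 31.9 + 46.1 + 48.5 − 9.5 − 19.4 − 20.5 + 4.5 = 81.6%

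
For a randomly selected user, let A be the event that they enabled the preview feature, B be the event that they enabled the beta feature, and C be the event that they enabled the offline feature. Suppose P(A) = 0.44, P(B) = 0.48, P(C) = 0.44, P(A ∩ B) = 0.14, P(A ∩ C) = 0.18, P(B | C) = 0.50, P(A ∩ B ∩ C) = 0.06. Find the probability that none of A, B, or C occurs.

P(B ∩ C) = P(C)·P(B|C) = 0.44 × 0.50 = 0.22
By inclusion-exclusion,
P(A ∪ B ∪ C) = 0.44 + 0.48 + 0.44 − 0.14 − 0.18 − 0.22 + 0.06 = 0.88
P(none) = 1 − 0.88 = 0.12

0.12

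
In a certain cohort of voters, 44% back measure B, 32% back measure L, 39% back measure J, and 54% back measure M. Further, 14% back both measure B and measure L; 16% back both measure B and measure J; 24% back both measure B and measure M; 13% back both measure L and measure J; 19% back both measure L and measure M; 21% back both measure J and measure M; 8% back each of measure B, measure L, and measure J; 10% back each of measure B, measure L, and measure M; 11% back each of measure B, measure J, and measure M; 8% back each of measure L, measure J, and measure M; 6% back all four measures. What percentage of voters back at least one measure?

93%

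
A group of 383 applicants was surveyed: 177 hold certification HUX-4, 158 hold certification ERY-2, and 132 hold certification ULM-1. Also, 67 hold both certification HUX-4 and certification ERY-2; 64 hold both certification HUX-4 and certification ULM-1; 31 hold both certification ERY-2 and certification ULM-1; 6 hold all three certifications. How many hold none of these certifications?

By inclusion–exclusion:
|union| = 177 + 158 + 132 − 67 − 64 − 31 + 6 = 311
None: 383 − 311 = 72

72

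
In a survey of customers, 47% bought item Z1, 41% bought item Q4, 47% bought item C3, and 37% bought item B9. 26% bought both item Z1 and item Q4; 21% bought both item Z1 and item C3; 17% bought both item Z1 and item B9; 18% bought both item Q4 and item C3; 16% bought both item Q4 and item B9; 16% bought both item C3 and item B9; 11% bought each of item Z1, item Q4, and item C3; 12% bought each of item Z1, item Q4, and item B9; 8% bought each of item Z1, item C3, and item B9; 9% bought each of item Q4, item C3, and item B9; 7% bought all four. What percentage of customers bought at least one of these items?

Inclusion–exclusion gives
P(≥1) = 47 + 41 + 47 + 37 − 26 − 21 − 17 − 18 − 16 − 16 + 11 + 12 + 8 + 9 − 7 = 91%

91%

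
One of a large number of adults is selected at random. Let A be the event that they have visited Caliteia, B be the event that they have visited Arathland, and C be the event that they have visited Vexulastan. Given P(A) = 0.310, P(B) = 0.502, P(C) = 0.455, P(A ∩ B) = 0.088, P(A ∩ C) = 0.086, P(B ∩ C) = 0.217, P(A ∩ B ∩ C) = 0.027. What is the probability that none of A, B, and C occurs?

0.097

P(A ∪ B ∪ C) = 0.310 + 0.502 + 0.455 − 0.088 − 0.086 − 0.217 + 0.027 = 0.903
P(none) = 1 − 0.903 = 0.097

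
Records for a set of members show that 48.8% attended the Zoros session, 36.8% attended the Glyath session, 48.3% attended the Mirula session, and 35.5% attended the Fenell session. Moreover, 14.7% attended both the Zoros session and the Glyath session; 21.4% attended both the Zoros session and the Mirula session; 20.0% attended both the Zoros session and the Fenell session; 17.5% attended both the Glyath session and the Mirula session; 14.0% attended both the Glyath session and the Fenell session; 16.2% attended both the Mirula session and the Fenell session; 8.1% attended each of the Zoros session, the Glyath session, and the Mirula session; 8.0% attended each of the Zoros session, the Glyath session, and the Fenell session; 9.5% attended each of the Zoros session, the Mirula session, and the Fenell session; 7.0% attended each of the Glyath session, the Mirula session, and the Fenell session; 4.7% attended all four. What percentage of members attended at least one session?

Apply inclusion-exclusion:
P(at least one) = 48.8 + 36.8 + 48.3 + 35.5 − 14.7 − 21.4 − 20.0 − 17.5 − 14.0 − 16.2 + 8.1 + 8.0 + 9.5 + 7.0 − 4.7 = 93.5%

93.5%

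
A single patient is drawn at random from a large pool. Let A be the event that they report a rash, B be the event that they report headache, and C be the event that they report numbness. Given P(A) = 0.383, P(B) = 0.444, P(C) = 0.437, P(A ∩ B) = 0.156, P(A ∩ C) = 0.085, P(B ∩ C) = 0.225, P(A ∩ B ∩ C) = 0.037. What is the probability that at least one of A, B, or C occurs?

0.835

P(A ∪ B ∪ C) = 0.383 + 0.444 + 0.437 − 0.156 − 0.085 − 0.225 + 0.037 = 0.835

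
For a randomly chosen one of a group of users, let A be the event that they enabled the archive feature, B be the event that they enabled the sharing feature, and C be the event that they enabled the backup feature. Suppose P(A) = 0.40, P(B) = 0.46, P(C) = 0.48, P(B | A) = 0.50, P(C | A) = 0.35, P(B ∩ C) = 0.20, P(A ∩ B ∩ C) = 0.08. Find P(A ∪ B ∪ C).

P(A ∩ B) = P(A)·P(B|A) = 0.40 × 0.50 = 0.20
P(A ∩ C) = P(A)·P(C|A) = 0.40 × 0.35 = 0.14
By inclusion-exclusion,
P(A ∪ B ∪ C) = 0.40 + 0.46 + 0.48 − 0.20 − 0.14 − 0.20 + 0.08 = 0.88

0.88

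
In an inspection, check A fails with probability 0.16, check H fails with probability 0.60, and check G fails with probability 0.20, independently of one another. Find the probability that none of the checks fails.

0.2688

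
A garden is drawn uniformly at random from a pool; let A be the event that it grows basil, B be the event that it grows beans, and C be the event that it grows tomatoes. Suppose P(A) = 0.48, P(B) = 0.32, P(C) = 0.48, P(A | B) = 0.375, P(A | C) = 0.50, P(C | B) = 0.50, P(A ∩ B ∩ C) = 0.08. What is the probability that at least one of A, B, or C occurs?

0.84

P(A ∩ B) = P(B)·P(A|B) = 0.32 × 0.375 = 0.12
P(A ∩ C) = P(C)·P(A|C) = 0.48 × 0.50 = 0.24
P(B ∩ C) = P(B)·P(C|B) = 0.32 × 0.50 = 0.16
By inclusion–exclusion:
P(A ∪ B ∪ C) = 0.48 + 0.32 + 0.48 − 0.12 − 0.24 − 0.16 + 0.08 = 0.84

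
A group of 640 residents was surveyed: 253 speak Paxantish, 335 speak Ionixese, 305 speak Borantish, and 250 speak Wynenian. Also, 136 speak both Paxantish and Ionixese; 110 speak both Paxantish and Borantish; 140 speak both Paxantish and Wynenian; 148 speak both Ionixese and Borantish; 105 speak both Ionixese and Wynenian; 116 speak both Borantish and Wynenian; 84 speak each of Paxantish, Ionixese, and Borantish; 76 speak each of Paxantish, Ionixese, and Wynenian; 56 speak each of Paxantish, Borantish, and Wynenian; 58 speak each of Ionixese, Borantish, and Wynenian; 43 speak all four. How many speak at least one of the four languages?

619

Using inclusion–exclusion:
N(≥1) = 253 + 335 + 305 + 250 − 136 − 110 − 140 − 148 − 105 − 116 + 84 + 76 + 56 + 58 − 43 = 619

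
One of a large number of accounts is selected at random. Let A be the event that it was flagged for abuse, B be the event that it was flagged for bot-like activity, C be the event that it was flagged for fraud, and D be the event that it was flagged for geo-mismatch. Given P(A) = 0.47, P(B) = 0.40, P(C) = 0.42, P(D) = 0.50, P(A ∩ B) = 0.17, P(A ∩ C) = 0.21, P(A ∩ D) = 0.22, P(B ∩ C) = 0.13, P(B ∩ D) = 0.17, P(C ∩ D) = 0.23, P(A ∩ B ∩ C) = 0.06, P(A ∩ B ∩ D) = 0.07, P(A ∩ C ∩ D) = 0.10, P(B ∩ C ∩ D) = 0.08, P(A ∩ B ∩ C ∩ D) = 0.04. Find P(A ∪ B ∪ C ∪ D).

0.93

P(A ∪ B ∪ C ∪ D) = 0.47 + 0.40 + 0.42 + 0.50 − 0.17 − 0.21 − 0.22 − 0.13 − 0.17 − 0.23 + 0.06 + 0.07 + 0.10 + 0.08 − 0.04 = 0.93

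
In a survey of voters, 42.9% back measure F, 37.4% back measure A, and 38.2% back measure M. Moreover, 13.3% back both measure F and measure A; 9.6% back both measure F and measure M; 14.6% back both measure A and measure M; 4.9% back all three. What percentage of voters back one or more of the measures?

85.9%

Apply inclusion-exclusion:
P(union) = 42.9 + 37.4 + 38.2 − 13.3 − 9.6 − 14.6 + 4.9 = 85.9%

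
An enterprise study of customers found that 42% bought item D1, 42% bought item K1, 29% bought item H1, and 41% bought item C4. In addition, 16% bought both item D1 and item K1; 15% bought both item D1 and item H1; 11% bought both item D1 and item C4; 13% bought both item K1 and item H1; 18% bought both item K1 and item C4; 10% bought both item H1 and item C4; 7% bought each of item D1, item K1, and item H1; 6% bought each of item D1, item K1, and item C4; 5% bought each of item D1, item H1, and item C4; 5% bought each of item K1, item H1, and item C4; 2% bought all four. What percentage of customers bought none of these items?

Using inclusion–exclusion:
P(≥1) = 42 + 42 + 29 + 41 − 16 − 15 − 11 − 13 − 18 − 10 + 7 + 6 + 5 + 5 − 2 = 92%
P(none) = 100% − 92% = 8%

8%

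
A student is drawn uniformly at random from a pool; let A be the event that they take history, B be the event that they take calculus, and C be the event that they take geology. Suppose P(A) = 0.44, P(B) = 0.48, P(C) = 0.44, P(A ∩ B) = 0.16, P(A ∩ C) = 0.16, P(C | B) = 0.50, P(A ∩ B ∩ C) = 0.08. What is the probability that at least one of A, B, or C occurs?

0.88

P(B ∩ C) = P(B)·P(C|B) = 0.48 × 0.50 = 0.24
Using inclusion–exclusion:
P(A ∪ B ∪ C) = 0.44 + 0.48 + 0.44 − 0.16 − 0.16 − 0.24 + 0.08 = 0.88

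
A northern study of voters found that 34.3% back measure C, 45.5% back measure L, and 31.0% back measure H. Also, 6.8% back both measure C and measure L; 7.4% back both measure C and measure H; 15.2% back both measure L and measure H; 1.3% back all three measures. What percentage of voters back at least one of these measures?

82.7%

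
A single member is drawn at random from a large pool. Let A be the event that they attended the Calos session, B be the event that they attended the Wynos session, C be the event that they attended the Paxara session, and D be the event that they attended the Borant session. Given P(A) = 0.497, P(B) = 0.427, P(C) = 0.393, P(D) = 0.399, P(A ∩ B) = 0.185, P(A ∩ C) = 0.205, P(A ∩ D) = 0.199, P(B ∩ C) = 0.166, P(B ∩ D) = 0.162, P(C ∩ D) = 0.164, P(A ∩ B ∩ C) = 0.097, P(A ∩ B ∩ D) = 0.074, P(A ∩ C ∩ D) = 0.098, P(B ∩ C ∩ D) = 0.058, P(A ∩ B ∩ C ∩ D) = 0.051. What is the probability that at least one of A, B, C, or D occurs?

0.911

P(A ∪ B ∪ C ∪ D) = 0.497 + 0.427 + 0.393 + 0.399 − 0.185 − 0.205 − 0.199 − 0.166 − 0.162 − 0.164 + 0.097 + 0.074 + 0.098 + 0.058 − 0.051 = 0.911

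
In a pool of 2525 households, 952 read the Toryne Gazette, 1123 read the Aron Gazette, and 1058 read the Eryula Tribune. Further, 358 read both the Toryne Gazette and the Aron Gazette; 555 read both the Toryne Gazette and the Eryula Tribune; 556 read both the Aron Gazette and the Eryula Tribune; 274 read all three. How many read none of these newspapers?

587

Using inclusion–exclusion:
|at least one| = 952 + 1123 + 1058 − 358 − 555 − 556 + 274 = 1938
None: 2525 − 1938 = 587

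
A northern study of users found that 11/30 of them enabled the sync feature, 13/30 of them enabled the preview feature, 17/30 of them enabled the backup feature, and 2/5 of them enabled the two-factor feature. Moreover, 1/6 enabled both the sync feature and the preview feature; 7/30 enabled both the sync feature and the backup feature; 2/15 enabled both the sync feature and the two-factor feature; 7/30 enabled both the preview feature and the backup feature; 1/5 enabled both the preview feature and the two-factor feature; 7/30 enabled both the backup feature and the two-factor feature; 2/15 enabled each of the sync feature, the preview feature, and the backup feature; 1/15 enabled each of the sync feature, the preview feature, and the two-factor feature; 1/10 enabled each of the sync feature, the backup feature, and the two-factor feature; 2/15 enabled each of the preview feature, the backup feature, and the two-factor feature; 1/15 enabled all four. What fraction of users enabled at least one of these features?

P(≥1) = 11/30 + 13/30 + 17/30 + 2/5 − 1/6 − 7/30 − 2/15 − 7/30 − 1/5 − 7/30 + 2/15 + 1/15 + 1/10 + 2/15 − 1/15 = 14/15

14/15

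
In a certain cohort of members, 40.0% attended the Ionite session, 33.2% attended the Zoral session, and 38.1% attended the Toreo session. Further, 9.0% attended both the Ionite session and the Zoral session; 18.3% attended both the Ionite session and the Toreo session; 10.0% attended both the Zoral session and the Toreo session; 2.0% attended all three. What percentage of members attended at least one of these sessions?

Using inclusion–exclusion:
P(union) = 40.0 + 33.2 + 38.1 − 9.0 − 18.3 − 10.0 + 2.0 = 76.0%

76.0%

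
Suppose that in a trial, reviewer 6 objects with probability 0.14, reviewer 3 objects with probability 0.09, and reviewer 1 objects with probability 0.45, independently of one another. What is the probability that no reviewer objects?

P(none) = (1 − 0.14) × (1 − 0.09) × (1 − 0.45) = 0.86 × 0.91 × 0.55 = 0.43043

0.43043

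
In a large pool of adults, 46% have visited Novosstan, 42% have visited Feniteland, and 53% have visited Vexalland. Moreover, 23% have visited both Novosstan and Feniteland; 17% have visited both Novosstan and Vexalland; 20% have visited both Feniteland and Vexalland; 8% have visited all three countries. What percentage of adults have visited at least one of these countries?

Apply inclusion-exclusion:
P(union) = 46 + 42 + 53 − 23 − 17 − 20 + 8 = 89%

89%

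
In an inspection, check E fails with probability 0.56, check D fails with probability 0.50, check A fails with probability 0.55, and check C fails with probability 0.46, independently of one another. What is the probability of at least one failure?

Independence gives P(none) = ∏(1 − pᵢ).
P(none) = (1 − 0.56) × (1 − 0.50) × (1 − 0.55) × (1 − 0.46) = 0.44 × 0.50 × 0.45 × 0.54 = 0.05346
P(at least one) = 1 − 0.05346 = 0.94654

0.94654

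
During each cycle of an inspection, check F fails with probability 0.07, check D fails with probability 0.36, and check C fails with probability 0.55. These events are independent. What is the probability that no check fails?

P(none) = (1 − 0.07) × (1 − 0.36) × (1 − 0.55) = 0.93 × 0.64 × 0.45 = 0.26784

0.26784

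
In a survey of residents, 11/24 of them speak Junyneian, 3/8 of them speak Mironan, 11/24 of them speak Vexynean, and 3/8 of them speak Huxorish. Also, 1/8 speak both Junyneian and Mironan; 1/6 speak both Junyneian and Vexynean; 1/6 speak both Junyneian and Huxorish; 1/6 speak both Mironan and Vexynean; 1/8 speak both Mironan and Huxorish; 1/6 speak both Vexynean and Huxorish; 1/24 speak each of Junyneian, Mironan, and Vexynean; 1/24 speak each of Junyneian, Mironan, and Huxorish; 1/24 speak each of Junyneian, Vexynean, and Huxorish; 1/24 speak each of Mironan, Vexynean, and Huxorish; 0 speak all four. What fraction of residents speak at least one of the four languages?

11/12

P(at least one) = 11/24 + 3/8 + 11/24 + 3/8 − 1/8 − 1/6 − 1/6 − 1/6 − 1/8 − 1/6 + 1/24 + 1/24 + 1/24 + 1/24 − 0 = 11/12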